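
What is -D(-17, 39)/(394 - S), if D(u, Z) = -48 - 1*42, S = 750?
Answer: -45/178 ≈ -0.25281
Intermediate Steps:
D(u, Z) = -90 (D(u, Z) = -48 - 42 = -90)
-D(-17, 39)/(394 - S) = -(-90)/(394 - 1*750) = -(-90)/(394 - 750) = -(-90)/(-356) = -(-90)*(-1)/356 = -1*45/178 = -45/178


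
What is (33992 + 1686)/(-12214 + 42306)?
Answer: 17839/15046 ≈ 1.1856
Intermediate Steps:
(33992 + 1686)/(-12214 + 42306) = 35678/30092 = 35678*(1/30092) = 17839/15046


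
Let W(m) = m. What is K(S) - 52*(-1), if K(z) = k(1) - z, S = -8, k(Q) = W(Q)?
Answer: 61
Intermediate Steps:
k(Q) = Q
K(z) = 1 - z
K(S) - 52*(-1) = (1 - 1*(-8)) - 52*(-1) = (1 + 8) - 1*(-52) = 9 + 52 = 61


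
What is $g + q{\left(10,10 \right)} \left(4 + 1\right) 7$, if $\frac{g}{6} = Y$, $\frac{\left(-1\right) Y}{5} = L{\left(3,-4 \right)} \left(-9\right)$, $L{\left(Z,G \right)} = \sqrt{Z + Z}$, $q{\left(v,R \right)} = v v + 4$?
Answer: $3640 + 270 \sqrt{6} \approx 4301.4$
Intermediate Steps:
$q{\left(v,R \right)} = 4 + v^{2}$ ($q{\left(v,R \right)} = v^{2} + 4 = 4 + v^{2}$)
$L{\left(Z,G \right)} = \sqrt{2} \sqrt{Z}$ ($L{\left(Z,G \right)} = \sqrt{2 Z} = \sqrt{2} \sqrt{Z}$)
$Y = 45 \sqrt{6}$ ($Y = - 5 \sqrt{2} \sqrt{3} \left(-9\right) = - 5 \sqrt{6} \left(-9\right) = - 5 \left(- 9 \sqrt{6}\right) = 45 \sqrt{6} \approx 110.23$)
$g = 270 \sqrt{6}$ ($g = 6 \cdot 45 \sqrt{6} = 270 \sqrt{6} \approx 661.36$)
$g + q{\left(10,10 \right)} \left(4 + 1\right) 7 = 270 \sqrt{6} + \left(4 + 10^{2}\right) \left(4 + 1\right) 7 = 270 \sqrt{6} + \left(4 + 100\right) 5 \cdot 7 = 270 \sqrt{6} + 104 \cdot 35 = 270 \sqrt{6} + 3640 = 3640 + 270 \sqrt{6}$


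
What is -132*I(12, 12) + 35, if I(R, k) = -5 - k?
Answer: 2279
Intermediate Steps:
-132*I(12, 12) + 35 = -132*(-5 - 1*12) + 35 = -132*(-5 - 12) + 35 = -132*(-17) + 35 = 2244 + 35 = 2279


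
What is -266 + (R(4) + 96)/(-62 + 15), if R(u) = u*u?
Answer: -12614/47 ≈ -268.38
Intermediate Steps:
R(u) = u**2
-266 + (R(4) + 96)/(-62 + 15) = -266 + (4**2 + 96)/(-62 + 15) = -266 + (16 + 96)/(-47) = -266 + 112*(-1/47) = -266 - 112/47 = -12614/47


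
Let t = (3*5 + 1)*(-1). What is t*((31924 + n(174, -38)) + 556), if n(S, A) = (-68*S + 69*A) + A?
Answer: -287808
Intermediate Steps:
n(S, A) = -68*S + 70*A
t = -16 (t = (15 + 1)*(-1) = 16*(-1) = -16)
t*((31924 + n(174, -38)) + 556) = -16*((31924 + (-68*174 + 70*(-38))) + 556) = -16*((31924 + (-11832 - 2660)) + 556) = -16*((31924 - 14492) + 556) = -16*(17432 + 556) = -16*17988 = -287808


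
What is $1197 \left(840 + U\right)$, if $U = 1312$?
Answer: $2575944$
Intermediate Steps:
$1197 \left(840 + U\right) = 1197 \left(840 + 1312\right) = 1197 \cdot 2152 = 2575944$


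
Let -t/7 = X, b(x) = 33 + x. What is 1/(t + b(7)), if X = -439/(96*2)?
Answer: 192/10753 ≈ 0.017855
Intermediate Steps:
X = -439/192 ≈ -2.2865
t = 3073/192 (t = -7*(-439/192) = 3073/192 ≈ 16.005)
1/(t + b(7)) = 1/(3073/192 + (33 + 7)) = 1/(3073/192 + 40) = 1/(10753/192) = 192/10753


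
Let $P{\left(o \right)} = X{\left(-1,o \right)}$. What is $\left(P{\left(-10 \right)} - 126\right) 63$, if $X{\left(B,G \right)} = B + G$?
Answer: $-8631$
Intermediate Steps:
$P{\left(o \right)} = -1 + o$
$\left(P{\left(-10 \right)} - 126\right) 63 = \left(\left(-1 - 10\right) - 126\right) 63 = \left(-11 - 126\right) 63 = \left(-137\right) 63 = -8631$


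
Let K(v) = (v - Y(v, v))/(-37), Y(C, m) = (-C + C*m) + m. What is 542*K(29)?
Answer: 440104/37 ≈ 11895.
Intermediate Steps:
Y(C, m) = m - C + C*m
K(v) = -v/37 + v**2/37 (K(v) = (v - (v - v + v*v))/(-37) = (v - (v - v + v**2))*(-1/37) = (v - v**2)*(-1/37) = -v/37 + v**2/37)
542*K(29) = 542*((1/37)*29*(-1 + 29)) = 542*((1/37)*29*28) = 542*(812/37) = 440104/37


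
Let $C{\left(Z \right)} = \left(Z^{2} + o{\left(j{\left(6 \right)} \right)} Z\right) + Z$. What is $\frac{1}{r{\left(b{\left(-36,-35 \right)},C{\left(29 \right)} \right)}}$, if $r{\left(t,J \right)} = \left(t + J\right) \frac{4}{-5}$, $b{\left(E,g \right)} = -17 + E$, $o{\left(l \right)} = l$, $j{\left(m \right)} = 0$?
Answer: $- \frac{5}{3268} \approx -0.00153$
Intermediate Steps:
$C{\left(Z \right)} = Z + Z^{2}$ ($C{\left(Z \right)} = \left(Z^{2} + 0 Z\right) + Z = \left(Z^{2} + 0\right) + Z = Z^{2} + Z = Z + Z^{2}$)
$r{\left(t,J \right)} = - \frac{4 J}{5} - \frac{4 t}{5}$ ($r{\left(t,J \right)} = \left(J + t\right) 4 \left(- \frac{1}{5}\right) = \left(J + t\right) \left(- \frac{4}{5}\right) = - \frac{4 J}{5} - \frac{4 t}{5}$)
$\frac{1}{r{\left(b{\left(-36,-35 \right)},C{\left(29 \right)} \right)}} = \frac{1}{- \frac{4 \cdot 29 \left(1 + 29\right)}{5} - \frac{4 \left(-17 - 36\right)}{5}} = \frac{1}{- \frac{4 \cdot 29 \cdot 30}{5} - - \frac{212}{5}} = \frac{1}{\left(- \frac{4}{5}\right) 870 + \frac{212}{5}} = \frac{1}{-696 + \frac{212}{5}} = \frac{1}{- \frac{3268}{5}} = - \frac{5}{3268}$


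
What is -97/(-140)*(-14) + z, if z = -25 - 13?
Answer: -477/10 ≈ -47.700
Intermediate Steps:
z = -38
-97/(-140)*(-14) + z = -97/(-140)*(-14) - 38 = -97*(-1/140)*(-14) - 38 = (97/140)*(-14) - 38 = -97/10 - 38 = -477/10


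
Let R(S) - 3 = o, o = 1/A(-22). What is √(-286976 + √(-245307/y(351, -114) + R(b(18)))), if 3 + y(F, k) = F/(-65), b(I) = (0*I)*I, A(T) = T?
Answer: √(-1701480704 + 1155*√769615)/77 ≈ 535.54*I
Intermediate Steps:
b(I) = 0 (b(I) = 0*I = 0)
y(F, k) = -3 - F/65 (y(F, k) = -3 + F/(-65) = -3 + F*(-1/65) = -3 - F/65)
o = -1/22 (o = 1/(-22) = -1/22 ≈ -0.045455)
R(S) = 65/22 (R(S) = 3 - 1/22 = 65/22)
√(-286976 + √(-245307/y(351, -114) + R(b(18)))) = √(-286976 + √(-245307/(-3 - 1/65*351) + 65/22)) = √(-286976 + √(-245307/(-3 - 27/5) + 65/22)) = √(-286976 + √(-245307/(-42/5) + 65/22)) = √(-286976 + √(-245307*(-5/42) + 65/22)) = √(-286976 + √(408845/14 + 65/22)) = √(-286976 + √(2248875/77)) = √(-286976 + 15*√769615/77)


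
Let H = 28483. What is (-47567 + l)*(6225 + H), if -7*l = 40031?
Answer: -12946084000/7 ≈ -1.8494e+9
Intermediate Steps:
l = -40031/7 (l = -⅐*40031 = -40031/7 ≈ -5718.7)
(-47567 + l)*(6225 + H) = (-47567 - 40031/7)*(6225 + 28483) = -373000/7*34708 = -12946084000/7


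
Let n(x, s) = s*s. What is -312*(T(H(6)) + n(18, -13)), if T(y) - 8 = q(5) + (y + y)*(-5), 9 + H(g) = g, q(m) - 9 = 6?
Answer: -69264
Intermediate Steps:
q(m) = 15 (q(m) = 9 + 6 = 15)
H(g) = -9 + g
n(x, s) = s**2
T(y) = 23 - 10*y (T(y) = 8 + (15 + (y + y)*(-5)) = 8 + (15 + (2*y)*(-5)) = 8 + (15 - 10*y) = 23 - 10*y)
-312*(T(H(6)) + n(18, -13)) = -312*((23 - 10*(-9 + 6)) + (-13)**2) = -312*((23 - 10*(-3)) + 169) = -312*((23 + 30) + 169) = -312*(53 + 169) = -312*222 = -69264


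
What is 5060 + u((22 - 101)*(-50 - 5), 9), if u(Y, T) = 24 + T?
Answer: 5093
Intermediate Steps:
5060 + u((22 - 101)*(-50 - 5), 9) = 5060 + (24 + 9) = 5060 + 33 = 5093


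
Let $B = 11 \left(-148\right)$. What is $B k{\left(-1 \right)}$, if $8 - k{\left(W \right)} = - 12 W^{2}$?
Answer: $-32560$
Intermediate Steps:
$B = -1628$
$k{\left(W \right)} = 8 + 12 W^{2}$ ($k{\left(W \right)} = 8 - - 12 W^{2} = 8 + 12 W^{2}$)
$B k{\left(-1 \right)} = - 1628 \left(8 + 12 \left(-1\right)^{2}\right) = - 1628 \left(8 + 12 \cdot 1\right) = - 1628 \left(8 + 12\right) = \left(-1628\right) 20 = -32560$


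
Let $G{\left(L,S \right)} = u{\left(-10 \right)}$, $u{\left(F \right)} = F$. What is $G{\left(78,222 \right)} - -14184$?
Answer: $14174$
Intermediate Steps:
$G{\left(L,S \right)} = -10$
$G{\left(78,222 \right)} - -14184 = -10 - -14184 = -10 + 14184 = 14174$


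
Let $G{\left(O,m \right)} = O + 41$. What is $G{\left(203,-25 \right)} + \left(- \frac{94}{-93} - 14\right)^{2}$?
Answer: $\frac{3569620}{8649} \approx 412.72$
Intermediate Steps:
$G{\left(O,m \right)} = 41 + O$
$G{\left(203,-25 \right)} + \left(- \frac{94}{-93} - 14\right)^{2} = \left(41 + 203\right) + \left(- \frac{94}{-93} - 14\right)^{2} = 244 + \left(\left(-94\right) \left(- \frac{1}{93}\right) - 14\right)^{2} = 244 + \left(\frac{94}{93} - 14\right)^{2} = 244 + \left(- \frac{1208}{93}\right)^{2} = 244 + \frac{1459264}{8649} = \frac{3569620}{8649}$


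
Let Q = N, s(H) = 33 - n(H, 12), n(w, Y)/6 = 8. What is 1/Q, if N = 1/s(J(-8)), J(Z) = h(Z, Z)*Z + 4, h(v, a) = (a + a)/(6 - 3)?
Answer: -15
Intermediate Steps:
h(v, a) = 2*a/3 (h(v, a) = (2*a)/3 = (2*a)*(⅓) = 2*a/3)
n(w, Y) = 48 (n(w, Y) = 6*8 = 48)
J(Z) = 4 + 2*Z²/3 (J(Z) = (2*Z/3)*Z + 4 = 2*Z²/3 + 4 = 4 + 2*Z²/3)
s(H) = -15 (s(H) = 33 - 1*48 = 33 - 48 = -15)
N = -1/15 (N = 1/(-15) = -1/15 ≈ -0.066667)
Q = -1/15 ≈ -0.066667
1/Q = 1/(-1/15) = -15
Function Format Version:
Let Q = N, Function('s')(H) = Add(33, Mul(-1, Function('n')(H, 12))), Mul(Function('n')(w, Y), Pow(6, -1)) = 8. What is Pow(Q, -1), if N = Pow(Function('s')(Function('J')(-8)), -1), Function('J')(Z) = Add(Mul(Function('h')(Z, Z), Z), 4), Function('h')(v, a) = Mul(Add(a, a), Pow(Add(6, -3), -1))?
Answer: -15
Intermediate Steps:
Function('h')(v, a) = Mul(Rational(2, 3), a) (Function('h')(v, a) = Mul(Mul(2, a), Pow(3, -1)) = Mul(Mul(2, a), Rational(1, 3)) = Mul(Rational(2, 3), a))
Function('n')(w, Y) = 48 (Function('n')(w, Y) = Mul(6, 8) = 48)
Function('J')(Z) = Add(4, Mul(Rational(2, 3), Pow(Z, 2))) (Function('J')(Z) = Add(Mul(Mul(Rational(2, 3), Z), Z), 4) = Add(Mul(Rational(2, 3), Pow(Z, 2)), 4) = Add(4, Mul(Rational(2, 3), Pow(Z, 2))))
Function('s')(H) = -15 (Function('s')(H) = Add(33, Mul(-1, 48)) = Add(33, -48) = -15)
N = Rational(-1, 15) (N = Pow(-15, -1) = Rational(-1, 15) ≈ -0.066667)
Q = Rational(-1, 15) ≈ -0.066667
Pow(Q, -1) = Pow(Rational(-1, 15), -1) = -15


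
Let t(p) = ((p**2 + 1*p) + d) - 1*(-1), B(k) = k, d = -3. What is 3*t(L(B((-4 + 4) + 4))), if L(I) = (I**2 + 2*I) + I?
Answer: 2430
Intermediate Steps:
L(I) = I**2 + 3*I
t(p) = -2 + p + p**2 (t(p) = ((p**2 + 1*p) - 3) - 1*(-1) = ((p**2 + p) - 3) + 1 = ((p + p**2) - 3) + 1 = (-3 + p + p**2) + 1 = -2 + p + p**2)
3*t(L(B((-4 + 4) + 4))) = 3*(-2 + ((-4 + 4) + 4)*(3 + ((-4 + 4) + 4)) + (((-4 + 4) + 4)*(3 + ((-4 + 4) + 4)))**2) = 3*(-2 + (0 + 4)*(3 + (0 + 4)) + ((0 + 4)*(3 + (0 + 4)))**2) = 3*(-2 + 4*(3 + 4) + (4*(3 + 4))**2) = 3*(-2 + 4*7 + (4*7)**2) = 3*(-2 + 28 + 28**2) = 3*(-2 + 28 + 784) = 3*810 = 2430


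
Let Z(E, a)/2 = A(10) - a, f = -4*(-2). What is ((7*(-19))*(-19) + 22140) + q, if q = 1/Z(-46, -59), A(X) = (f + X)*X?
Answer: 11790827/478 ≈ 24667.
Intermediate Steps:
f = 8
A(X) = X*(8 + X) (A(X) = (8 + X)*X = X*(8 + X))
Z(E, a) = 360 - 2*a (Z(E, a) = 2*(10*(8 + 10) - a) = 2*(10*18 - a) = 2*(180 - a) = 360 - 2*a)
q = 1/478 (q = 1/(360 - 2*(-59)) = 1/(360 + 118) = 1/478 ≈ 0.0020920)
((7*(-19))*(-19) + 22140) + q = ((7*(-19))*(-19) + 22140) + 1/478 = (-133*(-19) + 22140) + 1/478 = (2527 + 22140) + 1/478 = 24667 + 1/478 = 11790827/478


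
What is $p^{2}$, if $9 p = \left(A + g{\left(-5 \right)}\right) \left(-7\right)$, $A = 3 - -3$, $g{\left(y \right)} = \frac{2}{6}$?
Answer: $\frac{17689}{729} \approx 24.265$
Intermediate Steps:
$g{\left(y \right)} = \frac{1}{3}$ ($g{\left(y \right)} = 2 \cdot \frac{1}{6} = \frac{1}{3}$)
$A = 6$ ($A = 3 + 3 = 6$)
$p = - \frac{133}{27}$ ($p = \frac{\left(6 + \frac{1}{3}\right) \left(-7\right)}{9} = \frac{\frac{19}{3} \left(-7\right)}{9} = \frac{1}{9} \left(- \frac{133}{3}\right) = - \frac{133}{27} \approx -4.9259$)
$p^{2} = \left(- \frac{133}{27}\right)^{2} = \frac{17689}{729}$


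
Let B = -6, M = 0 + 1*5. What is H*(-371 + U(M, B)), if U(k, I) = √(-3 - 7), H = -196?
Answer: 72716 - 196*I*√10 ≈ 72716.0 - 619.81*I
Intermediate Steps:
M = 5 (M = 0 + 5 = 5)
U(k, I) = I*√10 (U(k, I) = √(-10) = I*√10)
H*(-371 + U(M, B)) = -196*(-371 + I*√10) = 72716 - 196*I*√10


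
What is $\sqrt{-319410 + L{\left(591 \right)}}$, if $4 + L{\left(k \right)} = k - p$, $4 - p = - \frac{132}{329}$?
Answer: $\frac{i \sqrt{34510196735}}{329} \approx 564.65 i$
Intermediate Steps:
$p = \frac{1448}{329}$ ($p = 4 - - \frac{132}{329} = 4 + \frac{132}{329} = \frac{1448}{329} \approx 4.4012$)
$L{\left(k \right)} = - \frac{2764}{329} + k$ ($L{\left(k \right)} = -4 + \left(k - \frac{1448}{329}\right) = -4 + \left(- \frac{1448}{329} + k\right) = - \frac{2764}{329} + k$)
$\sqrt{-319410 + L{\left(591 \right)}} = \sqrt{-319410 + \left(- \frac{2764}{329} + 591\right)} = \sqrt{-319410 + \frac{191675}{329}} = \sqrt{- \frac{104894215}{329}} = \frac{i \sqrt{34510196735}}{329}$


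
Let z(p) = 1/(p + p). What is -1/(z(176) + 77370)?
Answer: -352/27234241 ≈ -1.2925e-5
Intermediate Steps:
z(p) = 1/(2*p)
-1/(z(176) + 77370) = -1/((½)/176 + 77370) = -1/((½)*(1/176) + 77370) = -1/(1/352 + 77370) = -1/27234241/352 = -1*352/27234241 = -352/27234241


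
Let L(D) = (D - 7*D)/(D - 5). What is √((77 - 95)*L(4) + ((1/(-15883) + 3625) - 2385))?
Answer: √203833892829/15883 ≈ 28.425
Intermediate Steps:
L(D) = -6*D/(-5 + D) (L(D) = (-6*D)/(-5 + D) = -6*D/(-5 + D))
√((77 - 95)*L(4) + ((1/(-15883) + 3625) - 2385)) = √((77 - 95)*(-6*4/(-5 + 4)) + ((1/(-15883) + 3625) - 2385)) = √(-(-108)*4/(-1) + ((-1/15883 + 3625) - 2385)) = √(-(-108)*4*(-1) + (57575874/15883 - 2385)) = √(-18*24 + 19694919/15883) = √(-432 + 19694919/15883) = √(12833463/15883) = √203833892829/15883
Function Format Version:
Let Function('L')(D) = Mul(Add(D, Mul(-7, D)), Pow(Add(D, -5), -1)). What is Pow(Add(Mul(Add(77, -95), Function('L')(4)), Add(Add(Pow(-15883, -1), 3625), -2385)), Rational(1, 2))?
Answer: Mul(Rational(1, 15883), Pow(203833892829, Rational(1, 2))) ≈ 28.425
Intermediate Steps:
Function('L')(D) = Mul(-6, D, Pow(Add(-5, D), -1)) (Function('L')(D) = Mul(Mul(-6, D), Pow(Add(-5, D), -1)) = Mul(-6, D, Pow(Add(-5, D), -1)))
Pow(Add(Mul(Add(77, -95), Function('L')(4)), Add(Add(Pow(-15883, -1), 3625), -2385)), Rational(1, 2)) = Pow(Add(Mul(Add(77, -95), Mul(-6, 4, Pow(Add(-5, 4), -1))), Add(Add(Pow(-15883, -1), 3625), -2385)), Rational(1, 2)) = Pow(Add(Mul(-18, Mul(-6, 4, Pow(-1, -1))), Add(Add(Rational(-1, 15883), 3625), -2385)), Rational(1, 2)) = Pow(Add(Mul(-18, Mul(-6, 4, -1)), Add(Rational(57575874, 15883), -2385)), Rational(1, 2)) = Pow(Add(Mul(-18, 24), Rational(19694919, 15883)), Rational(1, 2)) = Pow(Add(-432, Rational(19694919, 15883)), Rational(1, 2)) = Pow(Rational(12833463, 15883), Rational(1, 2)) = Mul(Rational(1, 15883), Pow(203833892829, Rational(1, 2)))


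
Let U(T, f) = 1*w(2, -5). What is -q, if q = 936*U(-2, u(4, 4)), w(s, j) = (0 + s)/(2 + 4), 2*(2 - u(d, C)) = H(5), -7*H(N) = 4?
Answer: -312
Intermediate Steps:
H(N) = -4/7 (H(N) = -⅐*4 = -4/7)
u(d, C) = 16/7 (u(d, C) = 2 - ½*(-4/7) = 2 + 2/7 = 16/7)
w(s, j) = s/6
U(T, f) = ⅓ (U(T, f) = 1*((⅙)*2) = 1*(⅓) = ⅓)
q = 312 (q = 936*(⅓) = 312)
-q = -1*312 = -312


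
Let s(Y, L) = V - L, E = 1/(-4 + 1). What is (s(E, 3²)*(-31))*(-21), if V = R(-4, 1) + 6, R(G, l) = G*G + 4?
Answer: 11067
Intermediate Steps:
E = -⅓ (E = 1/(-3) = -⅓ ≈ -0.33333)
R(G, l) = 4 + G² (R(G, l) = G² + 4 = 4 + G²)
V = 26 (V = (4 + (-4)²) + 6 = (4 + 16) + 6 = 20 + 6 = 26)
s(Y, L) = 26 - L
(s(E, 3²)*(-31))*(-21) = ((26 - 1*3²)*(-31))*(-21) = ((26 - 1*9)*(-31))*(-21) = ((26 - 9)*(-31))*(-21) = (17*(-31))*(-21) = -527*(-21) = 11067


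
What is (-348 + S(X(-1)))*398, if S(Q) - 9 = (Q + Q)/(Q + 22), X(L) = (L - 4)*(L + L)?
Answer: -538693/4 ≈ -1.3467e+5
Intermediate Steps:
X(L) = 2*L*(-4 + L) (X(L) = (-4 + L)*(2*L) = 2*L*(-4 + L))
S(Q) = 9 + 2*Q/(22 + Q) (S(Q) = 9 + (Q + Q)/(Q + 22) = 9 + (2*Q)/(22 + Q) = 9 + 2*Q/(22 + Q))
(-348 + S(X(-1)))*398 = (-348 + 11*(18 + 2*(-1)*(-4 - 1))/(22 + 2*(-1)*(-4 - 1)))*398 = (-348 + 11*(18 + 2*(-1)*(-5))/(22 + 2*(-1)*(-5)))*398 = (-348 + 11*(18 + 10)/(22 + 10))*398 = (-348 + 11*28/32)*398 = (-348 + 11*(1/32)*28)*398 = (-348 + 77/8)*398 = -2707/8*398 = -538693/4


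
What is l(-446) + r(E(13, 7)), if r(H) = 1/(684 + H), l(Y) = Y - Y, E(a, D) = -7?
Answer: 1/677 ≈ 0.0014771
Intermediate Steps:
l(Y) = 0
l(-446) + r(E(13, 7)) = 0 + 1/(684 - 7) = 0 + 1/677 = 1/677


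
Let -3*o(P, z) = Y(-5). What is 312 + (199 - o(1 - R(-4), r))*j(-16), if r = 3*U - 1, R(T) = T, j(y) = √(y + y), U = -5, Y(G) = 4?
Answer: 312 + 2404*I*√2/3 ≈ 312.0 + 1133.3*I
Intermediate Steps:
j(y) = √2*√y (j(y) = √(2*y) = √2*√y)
r = -16 (r = 3*(-5) - 1 = -15 - 1 = -16)
o(P, z) = -4/3 (o(P, z) = -⅓*4 = -4/3)
312 + (199 - o(1 - R(-4), r))*j(-16) = 312 + (199 - 1*(-4/3))*(√2*√(-16)) = 312 + (199 + 4/3)*(√2*(4*I)) = 312 + 601*(4*I*√2)/3 = 312 + 2404*I*√2/3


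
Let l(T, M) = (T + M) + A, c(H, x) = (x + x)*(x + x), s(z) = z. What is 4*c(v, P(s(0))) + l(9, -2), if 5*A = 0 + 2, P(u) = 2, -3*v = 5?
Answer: 357/5 ≈ 71.400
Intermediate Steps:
v = -5/3 (v = -⅓*5 = -5/3 ≈ -1.6667)
A = ⅖ (A = (0 + 2)/5 = (⅕)*2 = ⅖ ≈ 0.40000)
c(H, x) = 4*x² (c(H, x) = (2*x)*(2*x) = 4*x²)
l(T, M) = ⅖ + M + T (l(T, M) = (T + M) + ⅖ = (M + T) + ⅖ = ⅖ + M + T)
4*c(v, P(s(0))) + l(9, -2) = 4*(4*2²) + (⅖ - 2 + 9) = 4*(4*4) + 37/5 = 4*16 + 37/5 = 64 + 37/5 = 357/5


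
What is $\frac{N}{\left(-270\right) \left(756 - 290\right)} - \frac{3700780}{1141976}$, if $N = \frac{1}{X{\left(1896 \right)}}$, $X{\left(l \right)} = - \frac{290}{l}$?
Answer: $- \frac{1406574534349}{434043665550} \approx -3.2406$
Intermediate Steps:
$N = - \frac{948}{145}$ ($N = \frac{1}{\left(-290\right) \frac{1}{1896}} = \frac{1}{- \frac{145}{948}} = - \frac{948}{145} \approx -6.5379$)
$\frac{N}{\left(-270\right) \left(756 - 290\right)} - \frac{3700780}{1141976} = - \frac{948}{145 \left(- 270 \left(756 - 290\right)\right)} - \frac{3700780}{1141976} = - \frac{948}{145 \left(\left(-270\right) 466\right)} - \frac{925195}{285494} = - \frac{948}{145 \left(-125820\right)} - \frac{925195}{285494} = \left(- \frac{948}{145}\right) \left(- \frac{1}{125820}\right) - \frac{925195}{285494} = \frac{79}{1520325} - \frac{925195}{285494} = - \frac{1406574534349}{434043665550}$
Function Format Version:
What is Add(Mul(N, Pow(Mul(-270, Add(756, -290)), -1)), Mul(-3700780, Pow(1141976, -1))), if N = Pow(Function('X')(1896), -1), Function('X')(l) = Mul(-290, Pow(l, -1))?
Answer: Rational(-1406574534349, 434043665550) ≈ -3.2406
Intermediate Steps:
N = Rational(-948, 145) (N = Pow(Mul(-290, Pow(1896, -1)), -1) = Pow(Mul(-290, Rational(1, 1896)), -1) = Pow(Rational(-145, 948), -1) = Rational(-948, 145) ≈ -6.5379)
Add(Mul(N, Pow(Mul(-270, Add(756, -290)), -1)), Mul(-3700780, Pow(1141976, -1))) = Add(Mul(Rational(-948, 145), Pow(Mul(-270, Add(756, -290)), -1)), Mul(-3700780, Pow(1141976, -1))) = Add(Mul(Rational(-948, 145), Pow(Mul(-270, 466), -1)), Mul(-3700780, Rational(1, 1141976))) = Add(Mul(Rational(-948, 145), Pow(-125820, -1)), Rational(-925195, 285494)) = Add(Mul(Rational(-948, 145), Rational(-1, 125820)), Rational(-925195, 285494)) = Add(Rational(79, 1520325), Rational(-925195, 285494)) = Rational(-1406574534349, 434043665550)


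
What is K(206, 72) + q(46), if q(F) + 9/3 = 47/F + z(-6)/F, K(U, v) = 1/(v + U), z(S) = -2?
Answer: -6452/3197 ≈ -2.0181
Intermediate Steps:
K(U, v) = 1/(U + v)
q(F) = -3 + 45/F (q(F) = -3 + (47/F - 2/F) = -3 + 45/F)
K(206, 72) + q(46) = 1/(206 + 72) + (-3 + 45/46) = 1/278 + (-3 + 45*(1/46)) = 1/278 + (-3 + 45/46) = 1/278 - 93/46 = -6452/3197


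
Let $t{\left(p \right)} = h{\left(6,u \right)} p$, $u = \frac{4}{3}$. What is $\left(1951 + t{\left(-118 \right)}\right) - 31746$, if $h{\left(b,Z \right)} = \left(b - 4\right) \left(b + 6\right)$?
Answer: $-32627$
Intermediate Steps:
$u = \frac{4}{3}$ ($u = 4 \cdot \frac{1}{3} = \frac{4}{3} \approx 1.3333$)
$h{\left(b,Z \right)} = \left(-4 + b\right) \left(6 + b\right)$
$t{\left(p \right)} = 24 p$ ($t{\left(p \right)} = \left(-24 + 6^{2} + 2 \cdot 6\right) p = \left(-24 + 36 + 12\right) p = 24 p$)
$\left(1951 + t{\left(-118 \right)}\right) - 31746 = \left(1951 + 24 \left(-118\right)\right) - 31746 = \left(1951 - 2832\right) - 31746 = -881 - 31746 = -32627$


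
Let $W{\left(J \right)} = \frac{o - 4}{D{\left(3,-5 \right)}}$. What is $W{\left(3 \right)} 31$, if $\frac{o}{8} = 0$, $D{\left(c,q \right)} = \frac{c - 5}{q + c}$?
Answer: $-124$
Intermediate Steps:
$D{\left(c,q \right)} = \frac{-5 + c}{c + q}$
$o = 0$ ($o = 8 \cdot 0 = 0$)
$W{\left(J \right)} = -4$ ($W{\left(J \right)} = \frac{0 - 4}{\frac{1}{3 - 5} \left(-5 + 3\right)} = - \frac{4}{\frac{1}{-2} \left(-2\right)} = - \frac{4}{\left(- \frac{1}{2}\right) \left(-2\right)} = - \frac{4}{1} = \left(-4\right) 1 = -4$)
$W{\left(3 \right)} 31 = \left(-4\right) 31 = -124$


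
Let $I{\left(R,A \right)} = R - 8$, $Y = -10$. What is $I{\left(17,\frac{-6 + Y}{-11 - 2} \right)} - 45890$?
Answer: $-45881$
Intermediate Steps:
$I{\left(R,A \right)} = -8 + R$
$I{\left(17,\frac{-6 + Y}{-11 - 2} \right)} - 45890 = \left(-8 + 17\right) - 45890 = 9 - 45890 = -45881$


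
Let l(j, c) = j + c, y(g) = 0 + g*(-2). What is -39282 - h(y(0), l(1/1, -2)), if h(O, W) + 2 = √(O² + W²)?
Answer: -39281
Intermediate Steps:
y(g) = -2*g (y(g) = 0 - 2*g = -2*g)
l(j, c) = c + j
h(O, W) = -2 + √(O² + W²)
-39282 - h(y(0), l(1/1, -2)) = -39282 - (-2 + √((-2*0)² + (-2 + 1/1)²)) = -39282 - (-2 + √(0² + (-2 + 1)²)) = -39282 - (-2 + √(0 + (-1)²)) = -39282 - (-2 + √(0 + 1)) = -39282 - (-2 + √1) = -39282 - (-2 + 1) = -39282 - 1*(-1) = -39282 + 1 = -39281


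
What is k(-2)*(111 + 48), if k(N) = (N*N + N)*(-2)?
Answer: -636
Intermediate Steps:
k(N) = -2*N - 2*N² (k(N) = (N² + N)*(-2) = (N + N²)*(-2) = -2*N - 2*N²)
k(-2)*(111 + 48) = (-2*(-2)*(1 - 2))*(111 + 48) = -2*(-2)*(-1)*159 = -4*159 = -636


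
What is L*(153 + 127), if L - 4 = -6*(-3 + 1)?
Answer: 4480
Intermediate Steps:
L = 16 (L = 4 - 6*(-3 + 1) = 4 - 6*(-2) = 4 + 12 = 16)
L*(153 + 127) = 16*(153 + 127) = 16*280 = 4480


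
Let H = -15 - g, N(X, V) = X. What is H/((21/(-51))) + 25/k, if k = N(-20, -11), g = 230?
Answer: 2375/4 ≈ 593.75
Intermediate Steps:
H = -245 (H = -15 - 1*230 = -15 - 230 = -245)
k = -20
H/((21/(-51))) + 25/k = -245/(21/(-51)) + 25/(-20) = -245/(21*(-1/51)) + 25*(-1/20) = -245/(-7/17) - 5/4 = -245*(-17/7) - 5/4 = 595 - 5/4 = 2375/4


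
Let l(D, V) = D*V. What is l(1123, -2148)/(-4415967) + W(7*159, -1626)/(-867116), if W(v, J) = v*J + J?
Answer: 840882027721/319096303431 ≈ 2.6352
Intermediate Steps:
W(v, J) = J + J*v (W(v, J) = J*v + J = J + J*v)
l(1123, -2148)/(-4415967) + W(7*159, -1626)/(-867116) = (1123*(-2148))/(-4415967) - 1626*(1 + 7*159)/(-867116) = -2412204*(-1/4415967) - 1626*(1 + 1113)*(-1/867116) = 804068/1471989 - 1626*1114*(-1/867116) = 804068/1471989 - 1811364*(-1/867116) = 804068/1471989 + 452841/216779 = 840882027721/319096303431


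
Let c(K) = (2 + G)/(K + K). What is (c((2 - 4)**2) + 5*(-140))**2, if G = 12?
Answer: 7800849/16 ≈ 4.8755e+5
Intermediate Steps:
c(K) = 7/K (c(K) = (2 + 12)/(K + K) = 14/((2*K)) = 14*(1/(2*K)) = 7/K)
(c((2 - 4)**2) + 5*(-140))**2 = (7/((2 - 4)**2) + 5*(-140))**2 = (7/((-2)**2) - 700)**2 = (7/4 - 700)**2 = (-2793/4)**2 = 7800849/16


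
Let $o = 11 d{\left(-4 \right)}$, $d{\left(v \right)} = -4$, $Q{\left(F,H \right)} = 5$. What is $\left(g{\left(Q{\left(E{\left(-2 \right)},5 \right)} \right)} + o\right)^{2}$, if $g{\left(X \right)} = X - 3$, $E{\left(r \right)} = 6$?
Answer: $1764$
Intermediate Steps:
$g{\left(X \right)} = -3 + X$ ($g{\left(X \right)} = X - 3 = -3 + X$)
$o = -44$ ($o = 11 \left(-4\right) = -44$)
$\left(g{\left(Q{\left(E{\left(-2 \right)},5 \right)} \right)} + o\right)^{2} = \left(\left(-3 + 5\right) - 44\right)^{2} = \left(2 - 44\right)^{2} = \left(-42\right)^{2} = 1764$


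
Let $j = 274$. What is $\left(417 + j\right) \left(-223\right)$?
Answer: $-154093$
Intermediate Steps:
$\left(417 + j\right) \left(-223\right) = \left(417 + 274\right) \left(-223\right) = 691 \left(-223\right) = -154093$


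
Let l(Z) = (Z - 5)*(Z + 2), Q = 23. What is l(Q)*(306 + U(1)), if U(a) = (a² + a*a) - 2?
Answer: 137700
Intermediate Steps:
l(Z) = (-5 + Z)*(2 + Z)
U(a) = -2 + 2*a² (U(a) = (a² + a²) - 2 = 2*a² - 2 = -2 + 2*a²)
l(Q)*(306 + U(1)) = (-10 + 23² - 3*23)*(306 + (-2 + 2*1²)) = (-10 + 529 - 69)*(306 + (-2 + 2*1)) = 450*(306 + (-2 + 2)) = 450*(306 + 0) = 450*306 = 137700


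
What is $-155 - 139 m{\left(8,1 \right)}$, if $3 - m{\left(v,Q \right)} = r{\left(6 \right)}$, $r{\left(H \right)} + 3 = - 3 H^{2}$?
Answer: $-16001$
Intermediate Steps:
$r{\left(H \right)} = -3 - 3 H^{2}$
$m{\left(v,Q \right)} = 114$ ($m{\left(v,Q \right)} = 3 - \left(-3 - 3 \cdot 6^{2}\right) = 3 - \left(-3 - 108\right) = 3 - -111 = 3 + 111 = 114$)
$-155 - 139 m{\left(8,1 \right)} = -155 - 15846 = -16001$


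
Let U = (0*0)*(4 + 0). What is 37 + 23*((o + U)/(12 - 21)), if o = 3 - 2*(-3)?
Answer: 14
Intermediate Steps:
o = 9 (o = 3 + 6 = 9)
U = 0 (U = 0*4 = 0)
37 + 23*((o + U)/(12 - 21)) = 37 + 23*((9 + 0)/(12 - 21)) = 37 + 23*(9/(-9)) = 37 + 23*(9*(-1/9)) = 37 + 23*(-1) = 37 - 23 = 14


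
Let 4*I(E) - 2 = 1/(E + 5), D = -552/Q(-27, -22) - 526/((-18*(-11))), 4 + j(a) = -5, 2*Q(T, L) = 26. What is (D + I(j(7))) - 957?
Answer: -20626607/20592 ≈ -1001.7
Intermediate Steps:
Q(T, L) = 13 (Q(T, L) = (½)*26 = 13)
j(a) = -9 (j(a) = -4 - 5 = -9)
D = -58067/1287 (D = -552/13 - 526/((-18*(-11))) = -552*1/13 - 526/198 = -552/13 - 526*1/198 = -552/13 - 263/99 = -58067/1287 ≈ -45.118)
I(E) = ½ + 1/(4*(5 + E)) (I(E) = ½ + 1/(4*(E + 5)) = ½ + 1/(4*(5 + E)))
(D + I(j(7))) - 957 = (-58067/1287 + (11 + 2*(-9))/(4*(5 - 9))) - 957 = (-58067/1287 + (¼)*(11 - 18)/(-4)) - 957 = (-58067/1287 + (¼)*(-¼)*(-7)) - 957 = (-58067/1287 + 7/16) - 957 = -920063/20592 - 957 = -20626607/20592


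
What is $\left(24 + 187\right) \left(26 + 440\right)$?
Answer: $98326$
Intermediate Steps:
$\left(24 + 187\right) \left(26 + 440\right) = 211 \cdot 466 = 98326$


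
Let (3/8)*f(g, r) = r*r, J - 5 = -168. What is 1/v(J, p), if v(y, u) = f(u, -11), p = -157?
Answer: 3/968 ≈ 0.0030992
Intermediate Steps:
J = -163 (J = 5 - 168 = -163)
f(g, r) = 8*r²/3 (f(g, r) = 8*(r*r)/3 = 8*r²/3)
v(y, u) = 968/3 (v(y, u) = (8/3)*(-11)² = (8/3)*121 = 968/3)
1/v(J, p) = 1/(968/3) = 3/968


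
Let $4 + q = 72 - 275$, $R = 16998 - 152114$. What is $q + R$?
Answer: $-135323$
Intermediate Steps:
$R = -135116$ ($R = 16998 - 152114 = -135116$)
$q = -207$ ($q = -4 + \left(72 - 275\right) = -4 - 203 = -207$)
$q + R = -207 - 135116 = -135323$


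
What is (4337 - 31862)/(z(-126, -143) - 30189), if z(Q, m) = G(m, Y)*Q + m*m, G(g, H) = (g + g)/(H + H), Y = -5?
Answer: 137625/66718 ≈ 2.0628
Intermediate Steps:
G(g, H) = g/H (G(g, H) = (2*g)/((2*H)) = (2*g)*(1/(2*H)) = g/H)
z(Q, m) = m² - Q*m/5 (z(Q, m) = (m/(-5))*Q + m*m = (m*(-⅕))*Q + m² = (-m/5)*Q + m² = -Q*m/5 + m² = m² - Q*m/5)
(4337 - 31862)/(z(-126, -143) - 30189) = (4337 - 31862)/((⅕)*(-143)*(-1*(-126) + 5*(-143)) - 30189) = -27525/((⅕)*(-143)*(126 - 715) - 30189) = -27525/((⅕)*(-143)*(-589) - 30189) = -27525/(84227/5 - 30189) = -27525/(-66718/5) = -27525*(-5/66718) = 137625/66718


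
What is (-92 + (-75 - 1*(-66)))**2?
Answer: 10201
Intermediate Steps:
(-92 + (-75 - 1*(-66)))**2 = (-92 + (-75 + 66))**2 = (-92 - 9)**2 = (-101)**2 = 10201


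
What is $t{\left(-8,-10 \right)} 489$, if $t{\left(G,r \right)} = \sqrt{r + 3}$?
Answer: $489 i \sqrt{7} \approx 1293.8 i$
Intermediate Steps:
$t{\left(G,r \right)} = \sqrt{3 + r}$
$t{\left(-8,-10 \right)} 489 = \sqrt{3 - 10} \cdot 489 = \sqrt{-7} \cdot 489 = i \sqrt{7} \cdot 489 = 489 i \sqrt{7}$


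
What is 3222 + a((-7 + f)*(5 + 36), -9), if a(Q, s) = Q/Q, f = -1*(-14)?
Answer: 3223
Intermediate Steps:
f = 14
a(Q, s) = 1
3222 + a((-7 + f)*(5 + 36), -9) = 3222 + 1 = 3223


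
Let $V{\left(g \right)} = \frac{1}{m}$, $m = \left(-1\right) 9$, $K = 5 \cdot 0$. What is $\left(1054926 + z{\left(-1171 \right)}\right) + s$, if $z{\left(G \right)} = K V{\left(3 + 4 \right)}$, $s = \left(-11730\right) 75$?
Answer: $175176$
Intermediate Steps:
$K = 0$
$m = -9$
$s = -879750$
$V{\left(g \right)} = - \frac{1}{9}$ ($V{\left(g \right)} = \frac{1}{-9} = - \frac{1}{9}$)
$z{\left(G \right)} = 0$ ($z{\left(G \right)} = 0 \left(- \frac{1}{9}\right) = 0$)
$\left(1054926 + z{\left(-1171 \right)}\right) + s = \left(1054926 + 0\right) - 879750 = 1054926 - 879750 = 175176$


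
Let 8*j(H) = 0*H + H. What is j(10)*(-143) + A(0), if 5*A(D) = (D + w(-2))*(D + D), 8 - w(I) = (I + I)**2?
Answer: -715/4 ≈ -178.75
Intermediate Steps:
w(I) = 8 - 4*I**2 (w(I) = 8 - (I + I)**2 = 8 - (2*I)**2 = 8 - 4*I**2)
j(H) = H/8 (j(H) = (0*H + H)/8 = (0 + H)/8 = H/8)
A(D) = 2*D*(-8 + D)/5 (A(D) = ((D + (8 - 4*(-2)**2))*(D + D))/5 = ((D + (8 - 4*4))*(2*D))/5 = ((D + (8 - 16))*(2*D))/5 = ((D - 8)*(2*D))/5 = ((-8 + D)*(2*D))/5 = (2*D*(-8 + D))/5 = 2*D*(-8 + D)/5)
j(10)*(-143) + A(0) = ((1/8)*10)*(-143) + (2/5)*0*(-8 + 0) = (5/4)*(-143) + (2/5)*0*(-8) = -715/4 + 0 = -715/4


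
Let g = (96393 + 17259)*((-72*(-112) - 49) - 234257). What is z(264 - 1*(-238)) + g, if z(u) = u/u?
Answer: -25712855783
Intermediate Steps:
g = -25712855784 (g = 113652*((8064 - 49) - 234257) = 113652*(8015 - 234257) = 113652*(-226242) = -25712855784)
z(u) = 1
z(264 - 1*(-238)) + g = 1 - 25712855784 = -25712855783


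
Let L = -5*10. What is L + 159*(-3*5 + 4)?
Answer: -1799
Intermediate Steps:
L = -50
L + 159*(-3*5 + 4) = -50 + 159*(-3*5 + 4) = -50 + 159*(-15 + 4) = -50 + 159*(-11) = -50 - 1749 = -1799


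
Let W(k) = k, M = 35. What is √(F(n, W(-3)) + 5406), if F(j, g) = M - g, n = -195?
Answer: 2*√1361 ≈ 73.783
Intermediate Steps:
F(j, g) = 35 - g
√(F(n, W(-3)) + 5406) = √((35 - 1*(-3)) + 5406) = √((35 + 3) + 5406) = √(38 + 5406) = √5444 = 2*√1361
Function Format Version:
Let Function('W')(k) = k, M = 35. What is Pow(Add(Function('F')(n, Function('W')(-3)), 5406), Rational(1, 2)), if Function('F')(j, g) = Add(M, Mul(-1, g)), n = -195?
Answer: Mul(2, Pow(1361, Rational(1, 2))) ≈ 73.783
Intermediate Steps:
Function('F')(j, g) = Add(35, Mul(-1, g))
Pow(Add(Function('F')(n, Function('W')(-3)), 5406), Rational(1, 2)) = Pow(Add(Add(35, Mul(-1, -3)), 5406), Rational(1, 2)) = Pow(Add(Add(35, 3), 5406), Rational(1, 2)) = Pow(Add(38, 5406), Rational(1, 2)) = Pow(5444, Rational(1, 2)) = Mul(2, Pow(1361, Rational(1, 2)))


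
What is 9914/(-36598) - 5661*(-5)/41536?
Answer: 312059243/760067264 ≈ 0.41057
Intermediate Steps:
9914/(-36598) - 5661*(-5)/41536 = 9914*(-1/36598) + 28305*(1/41536) = -4957/18299 + 28305/41536 = 312059243/760067264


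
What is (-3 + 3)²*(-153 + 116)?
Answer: 0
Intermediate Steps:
(-3 + 3)²*(-153 + 116) = 0²*(-37) = 0*(-37) = 0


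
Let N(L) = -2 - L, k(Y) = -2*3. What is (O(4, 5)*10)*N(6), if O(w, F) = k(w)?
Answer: 480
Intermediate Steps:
k(Y) = -6
O(w, F) = -6
(O(4, 5)*10)*N(6) = (-6*10)*(-2 - 1*6) = -60*(-2 - 6) = -60*(-8) = 480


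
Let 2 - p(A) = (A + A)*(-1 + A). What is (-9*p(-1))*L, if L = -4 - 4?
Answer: -144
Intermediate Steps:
L = -8
p(A) = 2 - 2*A*(-1 + A) (p(A) = 2 - (A + A)*(-1 + A) = 2 - 2*A*(-1 + A))
(-9*p(-1))*L = -9*(2 - 2*(-1)**2 + 2*(-1))*(-8) = -9*(2 - 2*1 - 2)*(-8) = -9*(2 - 2 - 2)*(-8) = -9*(-2)*(-8) = 18*(-8) = -144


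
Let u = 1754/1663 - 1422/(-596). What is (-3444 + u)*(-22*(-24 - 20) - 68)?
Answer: -767273296950/247787 ≈ -3.0965e+6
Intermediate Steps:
u = 1705085/495574 (u = 1754*(1/1663) - 1422*(-1/596) = 1754/1663 + 711/298 = 1705085/495574 ≈ 3.4406)
(-3444 + u)*(-22*(-24 - 20) - 68) = (-3444 + 1705085/495574)*(-22*(-24 - 20) - 68) = -1705051771*(-22*(-44) - 68)/495574 = -1705051771*(968 - 68)/495574 = -1705051771/495574*900 = -767273296950/247787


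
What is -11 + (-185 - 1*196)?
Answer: -392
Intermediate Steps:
-11 + (-185 - 1*196) = -11 + (-185 - 196) = -11 - 381 = -392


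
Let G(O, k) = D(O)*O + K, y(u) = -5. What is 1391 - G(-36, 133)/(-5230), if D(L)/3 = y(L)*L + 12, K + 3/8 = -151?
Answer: 58032341/41840 ≈ 1387.0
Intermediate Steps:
K = -1211/8 (K = -3/8 - 151 = -1211/8 ≈ -151.38)
D(L) = 36 - 15*L (D(L) = 3*(-5*L + 12) = 3*(12 - 5*L) = 36 - 15*L)
G(O, k) = -1211/8 + O*(36 - 15*O) (G(O, k) = (36 - 15*O)*O - 1211/8 = O*(36 - 15*O) - 1211/8 = -1211/8 + O*(36 - 15*O))
1391 - G(-36, 133)/(-5230) = 1391 - (-1211/8 + 3*(-36)*(12 - 5*(-36)))/(-5230) = 1391 - (-1211/8 + 3*(-36)*(12 + 180))*(-1)/5230 = 1391 - (-1211/8 + 3*(-36)*192)*(-1)/5230 = 1391 - (-1211/8 - 20736)*(-1)/5230 = 1391 - (-167099)*(-1)/(8*5230) = 1391 - 1*167099/41840 = 1391 - 167099/41840 = 58032341/41840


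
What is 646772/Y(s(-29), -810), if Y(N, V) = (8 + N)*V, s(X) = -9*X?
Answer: -323386/108945 ≈ -2.9683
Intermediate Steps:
Y(N, V) = V*(8 + N)
646772/Y(s(-29), -810) = 646772/((-810*(8 - 9*(-29)))) = 646772/((-810*(8 + 261))) = 646772/((-810*269)) = 646772/(-217890) = 646772*(-1/217890) = -323386/108945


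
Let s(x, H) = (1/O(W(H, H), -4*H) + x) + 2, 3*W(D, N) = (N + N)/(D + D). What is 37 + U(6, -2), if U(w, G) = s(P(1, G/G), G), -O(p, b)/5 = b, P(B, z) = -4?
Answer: 1399/40 ≈ 34.975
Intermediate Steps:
W(D, N) = N/(3*D) (W(D, N) = ((N + N)/(D + D))/3 = ((2*N)/((2*D)))/3 = ((2*N)*(1/(2*D)))/3 = (N/D)/3 = N/(3*D))
O(p, b) = -5*b
s(x, H) = 2 + x + 1/(20*H) (s(x, H) = (1/(-(-20)*H) + x) + 2 = (1/(20*H) + x) + 2 = (x + 1/(20*H)) + 2 = 2 + x + 1/(20*H))
U(w, G) = -2 + 1/(20*G) (U(w, G) = 2 - 4 + 1/(20*G) = -2 + 1/(20*G))
37 + U(6, -2) = 37 + (-2 + (1/20)/(-2)) = 37 + (-2 + (1/20)*(-1/2)) = 37 + (-2 - 1/40) = 37 - 81/40 = 1399/40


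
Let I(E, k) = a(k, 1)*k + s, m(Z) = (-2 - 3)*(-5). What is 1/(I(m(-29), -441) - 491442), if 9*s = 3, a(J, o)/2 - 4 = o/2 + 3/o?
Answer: -3/1494170 ≈ -2.0078e-6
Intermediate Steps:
m(Z) = 25 (m(Z) = -5*(-5) = 25)
a(J, o) = 8 + o + 6/o (a(J, o) = 8 + 2*(o/2 + 3/o) = 8 + (o + 6/o) = 8 + o + 6/o)
s = ⅓ (s = (⅑)*3 = ⅓ ≈ 0.33333)
I(E, k) = ⅓ + 15*k (I(E, k) = (8 + 1 + 6/1)*k + ⅓ = (8 + 1 + 6*1)*k + ⅓ = (8 + 1 + 6)*k + ⅓ = 15*k + ⅓ = ⅓ + 15*k)
1/(I(m(-29), -441) - 491442) = 1/((⅓ + 15*(-441)) - 491442) = 1/((⅓ - 6615) - 491442) = 1/(-19844/3 - 491442) = 1/(-1494170/3) = -3/1494170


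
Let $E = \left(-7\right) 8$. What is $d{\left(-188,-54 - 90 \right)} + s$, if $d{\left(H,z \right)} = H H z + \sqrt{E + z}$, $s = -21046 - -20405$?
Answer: $-5090177 + 10 i \sqrt{2} \approx -5.0902 \cdot 10^{6} + 14.142 i$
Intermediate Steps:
$E = -56$
$s = -641$ ($s = -21046 + 20405 = -641$)
$d{\left(H,z \right)} = \sqrt{-56 + z} + z H^{2}$ ($d{\left(H,z \right)} = H H z + \sqrt{-56 + z} = H^{2} z + \sqrt{-56 + z} = z H^{2} + \sqrt{-56 + z} = \sqrt{-56 + z} + z H^{2}$)
$d{\left(-188,-54 - 90 \right)} + s = \left(\sqrt{-56 - 144} + \left(-54 - 90\right) \left(-188\right)^{2}\right) - 641 = \left(\sqrt{-56 - 144} + \left(-54 - 90\right) 35344\right) - 641 = \left(\sqrt{-56 - 144} - 5089536\right) - 641 = \left(\sqrt{-200} - 5089536\right) - 641 = \left(10 i \sqrt{2} - 5089536\right) - 641 = \left(-5089536 + 10 i \sqrt{2}\right) - 641 = -5090177 + 10 i \sqrt{2}$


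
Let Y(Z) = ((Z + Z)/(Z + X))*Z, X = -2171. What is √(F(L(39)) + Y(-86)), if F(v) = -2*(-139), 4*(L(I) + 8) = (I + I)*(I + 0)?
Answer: √1382760078/2257 ≈ 16.476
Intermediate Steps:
L(I) = -8 + I²/2 (L(I) = -8 + ((I + I)*(I + 0))/4 = -8 + ((2*I)*I)/4 = -8 + (2*I²)/4 = -8 + I²/2)
Y(Z) = 2*Z²/(-2171 + Z) (Y(Z) = ((Z + Z)/(Z - 2171))*Z = ((2*Z)/(-2171 + Z))*Z = (2*Z/(-2171 + Z))*Z = 2*Z²/(-2171 + Z))
F(v) = 278
√(F(L(39)) + Y(-86)) = √(278 + 2*(-86)²/(-2171 - 86)) = √(278 + 2*7396/(-2257)) = √(278 + 2*7396*(-1/2257)) = √(278 - 14792/2257) = √(612654/2257) = √1382760078/2257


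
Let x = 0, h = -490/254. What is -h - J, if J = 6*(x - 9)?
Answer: 7103/127 ≈ 55.929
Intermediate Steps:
h = -245/127 (h = -490*1/254 = -245/127 ≈ -1.9291)
J = -54 (J = 6*(0 - 9) = 6*(-9) = -54)
-h - J = -1*(-245/127) - 1*(-54) = 245/127 + 54 = 7103/127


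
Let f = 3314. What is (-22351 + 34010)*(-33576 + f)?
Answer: -352824658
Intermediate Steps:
(-22351 + 34010)*(-33576 + f) = (-22351 + 34010)*(-33576 + 3314) = 11659*(-30262) = -352824658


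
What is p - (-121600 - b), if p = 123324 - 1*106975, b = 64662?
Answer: 202611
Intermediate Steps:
p = 16349 (p = 123324 - 106975 = 16349)
p - (-121600 - b) = 16349 - (-121600 - 1*64662) = 16349 - (-121600 - 64662) = 16349 - 1*(-186262) = 16349 + 186262 = 202611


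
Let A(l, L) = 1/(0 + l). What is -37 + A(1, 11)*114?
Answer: 77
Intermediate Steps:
A(l, L) = 1/l
-37 + A(1, 11)*114 = -37 + 114/1 = -37 + 1*114 = -37 + 114 = 77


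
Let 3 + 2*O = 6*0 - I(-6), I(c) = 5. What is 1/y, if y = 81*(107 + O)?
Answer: 1/8343 ≈ 0.00011986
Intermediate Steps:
O = -4 (O = -3/2 + (6*0 - 1*5)/2 = -3/2 + (0 - 5)/2 = -3/2 + (½)*(-5) = -3/2 - 5/2 = -4)
y = 8343 (y = 81*(107 - 4) = 81*103 = 8343)
1/y = 1/8343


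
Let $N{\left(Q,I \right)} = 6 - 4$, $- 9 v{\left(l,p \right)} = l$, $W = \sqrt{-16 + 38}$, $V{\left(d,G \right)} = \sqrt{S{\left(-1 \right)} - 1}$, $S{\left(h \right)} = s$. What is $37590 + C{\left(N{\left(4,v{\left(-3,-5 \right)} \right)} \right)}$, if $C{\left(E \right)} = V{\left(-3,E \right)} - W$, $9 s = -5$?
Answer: $37590 - \sqrt{22} + \frac{i \sqrt{14}}{3} \approx 37585.0 + 1.2472 i$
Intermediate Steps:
$s = - \frac{5}{9}$ ($s = \frac{1}{9} \left(-5\right) = - \frac{5}{9} \approx -0.55556$)
$S{\left(h \right)} = - \frac{5}{9}$
$V{\left(d,G \right)} = \frac{i \sqrt{14}}{3}$ ($V{\left(d,G \right)} = \sqrt{- \frac{5}{9} - 1} = \sqrt{- \frac{14}{9}} = \frac{i \sqrt{14}}{3}$)
$W = \sqrt{22} \approx 4.6904$
$v{\left(l,p \right)} = - \frac{l}{9}$
$N{\left(Q,I \right)} = 2$ ($N{\left(Q,I \right)} = 6 - 4 = 2$)
$C{\left(E \right)} = - \sqrt{22} + \frac{i \sqrt{14}}{3}$ ($C{\left(E \right)} = \frac{i \sqrt{14}}{3} - \sqrt{22} = - \sqrt{22} + \frac{i \sqrt{14}}{3}$)
$37590 + C{\left(N{\left(4,v{\left(-3,-5 \right)} \right)} \right)} = 37590 - \left(\sqrt{22} - \frac{i \sqrt{14}}{3}\right) = 37590 - \sqrt{22} + \frac{i \sqrt{14}}{3}$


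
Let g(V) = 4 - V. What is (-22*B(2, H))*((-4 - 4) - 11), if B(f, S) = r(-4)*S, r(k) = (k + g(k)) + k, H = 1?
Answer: 0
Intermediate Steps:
r(k) = 4 + k (r(k) = (k + (4 - k)) + k = 4 + k)
B(f, S) = 0 (B(f, S) = (4 - 4)*S = 0*S = 0)
(-22*B(2, H))*((-4 - 4) - 11) = (-22*0)*((-4 - 4) - 11) = 0*(-8 - 11) = 0*(-19) = 0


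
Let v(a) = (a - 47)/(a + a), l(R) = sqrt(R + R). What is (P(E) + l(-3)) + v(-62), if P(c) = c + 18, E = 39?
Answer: 7177/124 + I*sqrt(6) ≈ 57.879 + 2.4495*I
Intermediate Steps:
l(R) = sqrt(2)*sqrt(R) (l(R) = sqrt(2*R) = sqrt(2)*sqrt(R))
P(c) = 18 + c
v(a) = (-47 + a)/(2*a) (v(a) = (-47 + a)/((2*a)) = (-47 + a)*(1/(2*a)) = (-47 + a)/(2*a))
(P(E) + l(-3)) + v(-62) = ((18 + 39) + sqrt(2)*sqrt(-3)) + (1/2)*(-47 - 62)/(-62) = (57 + sqrt(2)*(I*sqrt(3))) + (1/2)*(-1/62)*(-109) = (57 + I*sqrt(6)) + 109/124 = 7177/124 + I*sqrt(6)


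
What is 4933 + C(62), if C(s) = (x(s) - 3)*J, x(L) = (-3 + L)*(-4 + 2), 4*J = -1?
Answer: 19853/4 ≈ 4963.3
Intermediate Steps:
J = -1/4 (J = (1/4)*(-1) = -1/4 ≈ -0.25000)
x(L) = 6 - 2*L (x(L) = (-3 + L)*(-2) = 6 - 2*L)
C(s) = -3/4 + s/2 (C(s) = ((6 - 2*s) - 3)*(-1/4) = (3 - 2*s)*(-1/4) = -3/4 + s/2)
4933 + C(62) = 4933 + (-3/4 + (1/2)*62) = 4933 + (-3/4 + 31) = 4933 + 121/4 = 19853/4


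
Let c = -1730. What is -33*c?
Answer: 57090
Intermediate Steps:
-33*c = -33*(-1730) = 57090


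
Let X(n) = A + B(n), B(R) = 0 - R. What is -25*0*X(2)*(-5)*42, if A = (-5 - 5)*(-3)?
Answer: 0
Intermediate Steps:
A = 30 (A = -10*(-3) = 30)
B(R) = -R
X(n) = 30 - n
-25*0*X(2)*(-5)*42 = -25*0*(30 - 1*2)*(-5)*42 = -25*0*(30 - 2)*(-5)*42 = -25*0*28*(-5)*42 = -0*(-5)*42 = -25*0*42 = 0*42 = 0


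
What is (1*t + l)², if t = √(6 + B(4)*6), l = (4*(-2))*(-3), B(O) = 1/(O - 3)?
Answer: 588 + 96*√3 ≈ 754.28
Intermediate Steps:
B(O) = 1/(-3 + O)
l = 24 (l = -8*(-3) = 24)
t = 2*√3 (t = √(6 + 6/(-3 + 4)) = √(6 + 6/1) = √(6 + 1*6) = √(6 + 6) = √12 = 2*√3 ≈ 3.4641)
(1*t + l)² = (1*(2*√3) + 24)² = (2*√3 + 24)² = (24 + 2*√3)²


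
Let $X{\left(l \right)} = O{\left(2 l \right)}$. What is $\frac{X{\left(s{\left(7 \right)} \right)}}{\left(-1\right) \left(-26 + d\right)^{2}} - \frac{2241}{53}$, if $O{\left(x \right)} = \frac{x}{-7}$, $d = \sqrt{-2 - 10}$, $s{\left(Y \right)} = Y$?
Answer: $\frac{- 743959 i - 116532 \sqrt{3}}{212 \left(13 \sqrt{3} + 83 i\right)} \approx -42.28 + 0.00076111 i$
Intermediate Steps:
$d = 2 i \sqrt{3}$ ($d = \sqrt{-12} = 2 i \sqrt{3} \approx 3.4641 i$)
$O{\left(x \right)} = - \frac{x}{7}$ ($O{\left(x \right)} = x \left(- \frac{1}{7}\right) = - \frac{x}{7}$)
$X{\left(l \right)} = - \frac{2 l}{7}$
$\frac{X{\left(s{\left(7 \right)} \right)}}{\left(-1\right) \left(-26 + d\right)^{2}} - \frac{2241}{53} = \frac{\left(- \frac{2}{7}\right) 7}{\left(-1\right) \left(-26 + 2 i \sqrt{3}\right)^{2}} - \frac{2241}{53} = - 2 \left(- \frac{1}{\left(-26 + 2 i \sqrt{3}\right)^{2}}\right) - \frac{2241}{53} = \frac{2}{\left(-26 + 2 i \sqrt{3}\right)^{2}} - \frac{2241}{53} = - \frac{2241}{53} + \frac{2}{\left(-26 + 2 i \sqrt{3}\right)^{2}}$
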